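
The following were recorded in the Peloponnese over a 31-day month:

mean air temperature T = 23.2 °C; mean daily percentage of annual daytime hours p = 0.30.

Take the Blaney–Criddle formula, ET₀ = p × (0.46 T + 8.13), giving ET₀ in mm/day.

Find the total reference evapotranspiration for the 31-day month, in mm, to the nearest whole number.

ET₀ = 0.30 × (0.46 × 23.2 + 8.13) = 0.30 × 18.802 = 5.6406 mm/d
Monthly total = 5.6406 × 31 = 174.859 mm

175 mm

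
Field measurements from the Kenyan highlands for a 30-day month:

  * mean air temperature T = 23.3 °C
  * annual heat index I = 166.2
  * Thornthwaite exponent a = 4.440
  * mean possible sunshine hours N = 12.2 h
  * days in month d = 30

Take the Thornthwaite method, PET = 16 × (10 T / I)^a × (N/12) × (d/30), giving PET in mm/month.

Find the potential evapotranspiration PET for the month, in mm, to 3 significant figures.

72.9 mm

10T/I = 10 × 23.3 / 166.2 = 1.4019
(10T/I)^a = 1.4019^4.440 = 4.4815
Uncorrected PET = 16 × 4.4815 = 71.704 mm
Correction = (N/12)(d/30) = (12.2/12)(30/30) = 1.0167
PET = 71.704 × 1.0167 = 72.901 mm/month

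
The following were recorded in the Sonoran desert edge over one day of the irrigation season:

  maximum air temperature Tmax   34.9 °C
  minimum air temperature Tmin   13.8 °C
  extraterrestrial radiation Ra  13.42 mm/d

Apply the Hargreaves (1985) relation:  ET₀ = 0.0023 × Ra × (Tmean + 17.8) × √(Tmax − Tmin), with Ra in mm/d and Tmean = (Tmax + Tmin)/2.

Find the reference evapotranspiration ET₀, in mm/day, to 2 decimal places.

5.98 mm/day

Tmean = (34.9 + 13.8)/2 = 24.35 °C
ET₀ = 0.0023 × 13.42 × (24.35 + 17.8) × √21.1 = 0.0023 × 13.42 × 42.15 × 4.5935 = 5.9762 mm/d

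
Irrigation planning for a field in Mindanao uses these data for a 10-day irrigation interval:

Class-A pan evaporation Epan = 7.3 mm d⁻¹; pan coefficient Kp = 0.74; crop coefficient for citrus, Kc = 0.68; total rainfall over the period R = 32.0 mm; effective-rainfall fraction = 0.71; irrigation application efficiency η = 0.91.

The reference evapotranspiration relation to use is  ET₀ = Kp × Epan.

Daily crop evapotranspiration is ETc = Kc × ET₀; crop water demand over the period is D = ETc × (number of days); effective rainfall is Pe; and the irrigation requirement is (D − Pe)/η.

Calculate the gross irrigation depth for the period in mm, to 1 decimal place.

ET₀ = 0.74 × 7.3 = 5.4020 mm/d
ETc = Kc × ET₀ = 0.68 × 5.4020 = 3.6734 mm/d
Crop demand D = ETc × 10 d = 3.6734 × 10 = 36.734 mm
Pe = 0.71 × 32.0 = 22.720 mm
D − Pe = 36.734 − 22.720 = 14.014 mm
Gross irrigation = 14.014 / 0.91 = 15.400 mm

15.4 mm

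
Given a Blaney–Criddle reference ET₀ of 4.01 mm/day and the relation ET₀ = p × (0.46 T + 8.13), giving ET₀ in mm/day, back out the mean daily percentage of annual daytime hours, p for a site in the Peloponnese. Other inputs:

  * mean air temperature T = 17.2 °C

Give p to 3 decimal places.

p = ET₀ / (0.46 T + 8.13) = 4.01 / (0.46 × 17.2 + 8.13) = 4.01 / 16.042 = 0.2500

0.250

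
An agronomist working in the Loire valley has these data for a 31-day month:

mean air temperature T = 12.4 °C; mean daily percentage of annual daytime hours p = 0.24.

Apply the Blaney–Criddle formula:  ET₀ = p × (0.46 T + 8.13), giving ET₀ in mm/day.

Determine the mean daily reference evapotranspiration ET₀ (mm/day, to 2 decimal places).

ET₀ = 0.24 × (0.46 × 12.4 + 8.13) = 0.24 × 13.834 = 3.3202 mm/d

3.32 mm/day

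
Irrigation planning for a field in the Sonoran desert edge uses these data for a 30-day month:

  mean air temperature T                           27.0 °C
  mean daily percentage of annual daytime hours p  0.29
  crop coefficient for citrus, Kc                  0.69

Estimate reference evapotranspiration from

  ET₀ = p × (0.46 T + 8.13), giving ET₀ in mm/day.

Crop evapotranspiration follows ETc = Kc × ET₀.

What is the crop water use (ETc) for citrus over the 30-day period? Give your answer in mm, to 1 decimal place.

ET₀ = 0.29 × (0.46 × 27.0 + 8.13) = 0.29 × 20.550 = 5.9595 mm/d
ETc = Kc × ET₀ = 0.69 × 5.9595 = 4.1121 mm/d
Over 30 days: 4.1121 × 30 = 123.363 mm

123.4 mm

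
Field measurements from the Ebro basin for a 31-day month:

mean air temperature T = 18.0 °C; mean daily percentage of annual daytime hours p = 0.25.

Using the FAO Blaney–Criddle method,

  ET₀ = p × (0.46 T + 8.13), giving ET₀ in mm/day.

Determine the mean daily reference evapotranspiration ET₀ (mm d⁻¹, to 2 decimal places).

4.10 mm d⁻¹

ET₀ = 0.25 × (0.46 × 18.0 + 8.13) = 0.25 × 16.410 = 4.1025 mm/d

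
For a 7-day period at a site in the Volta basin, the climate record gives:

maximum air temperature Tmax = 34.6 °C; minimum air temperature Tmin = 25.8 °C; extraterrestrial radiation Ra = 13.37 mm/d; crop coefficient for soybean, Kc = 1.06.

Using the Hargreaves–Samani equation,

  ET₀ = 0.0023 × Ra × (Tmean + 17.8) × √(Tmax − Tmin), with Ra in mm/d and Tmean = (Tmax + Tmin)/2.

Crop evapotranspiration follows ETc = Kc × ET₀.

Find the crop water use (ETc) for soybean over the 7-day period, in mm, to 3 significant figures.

32.5 mm

Tmean = (34.6 + 25.8)/2 = 30.20 °C
ET₀ = 0.0023 × 13.37 × (30.20 + 17.8) × √8.8 = 0.0023 × 13.37 × 48.00 × 2.9665 = 4.3787 mm/d
ETc = Kc × ET₀ = 1.06 × 4.3787 = 4.6414 mm/d
Over 7 days: 4.6414 × 7 = 32.490 mm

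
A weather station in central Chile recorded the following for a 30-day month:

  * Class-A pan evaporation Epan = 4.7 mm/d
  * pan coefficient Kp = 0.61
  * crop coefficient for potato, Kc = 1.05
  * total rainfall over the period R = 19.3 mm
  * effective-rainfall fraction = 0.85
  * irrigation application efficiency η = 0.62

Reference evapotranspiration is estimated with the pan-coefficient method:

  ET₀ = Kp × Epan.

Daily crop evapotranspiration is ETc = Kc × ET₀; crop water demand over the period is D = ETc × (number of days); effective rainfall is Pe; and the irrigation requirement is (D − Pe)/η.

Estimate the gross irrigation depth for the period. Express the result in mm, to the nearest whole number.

ET₀ = 0.61 × 4.7 = 2.8670 mm/d
ETc = Kc × ET₀ = 1.05 × 2.8670 = 3.0104 mm/d
Crop demand D = ETc × 30 d = 3.0104 × 30 = 90.312 mm
Pe = 0.85 × 19.3 = 16.405 mm
D − Pe = 90.312 − 16.405 = 73.907 mm
Gross irrigation = 73.907 / 0.62 = 119.205 mm

119 mm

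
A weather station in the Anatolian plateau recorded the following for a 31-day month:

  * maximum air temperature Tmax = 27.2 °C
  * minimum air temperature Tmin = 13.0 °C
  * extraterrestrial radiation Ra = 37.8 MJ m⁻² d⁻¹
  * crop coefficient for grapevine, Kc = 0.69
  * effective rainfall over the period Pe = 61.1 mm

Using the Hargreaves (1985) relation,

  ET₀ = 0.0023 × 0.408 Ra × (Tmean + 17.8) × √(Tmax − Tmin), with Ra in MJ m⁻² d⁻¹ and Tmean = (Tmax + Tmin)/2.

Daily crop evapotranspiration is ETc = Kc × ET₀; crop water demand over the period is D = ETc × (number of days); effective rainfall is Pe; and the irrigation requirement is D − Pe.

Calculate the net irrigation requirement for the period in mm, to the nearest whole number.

47 mm

Tmean = (27.2 + 13.0)/2 = 20.10 °C
0.408 Ra = 0.408 × 37.8 = 15.4224 mm/d equivalent
ET₀ = 0.0023 × 15.4224 × (20.10 + 17.8) × √14.2 = 0.0023 × 15.4224 × 37.90 × 3.7683 = 5.0660 mm/d
ETc = Kc × ET₀ = 0.69 × 5.0660 = 3.4955 mm/d
Crop demand D = ETc × 31 d = 3.4955 × 31 = 108.361 mm
D − Pe = 108.361 − 61.1 = 47.261 mm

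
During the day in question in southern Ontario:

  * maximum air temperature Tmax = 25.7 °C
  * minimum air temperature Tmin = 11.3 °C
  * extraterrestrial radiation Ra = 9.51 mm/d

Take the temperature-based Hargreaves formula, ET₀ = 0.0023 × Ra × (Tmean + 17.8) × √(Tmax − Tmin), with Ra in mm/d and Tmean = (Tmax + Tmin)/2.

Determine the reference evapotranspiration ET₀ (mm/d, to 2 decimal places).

Tmean = (25.7 + 11.3)/2 = 18.50 °C
ET₀ = 0.0023 × 9.51 × (18.50 + 17.8) × √14.4 = 0.0023 × 9.51 × 36.30 × 3.7947 = 3.0130 mm/d

3.01 mm/d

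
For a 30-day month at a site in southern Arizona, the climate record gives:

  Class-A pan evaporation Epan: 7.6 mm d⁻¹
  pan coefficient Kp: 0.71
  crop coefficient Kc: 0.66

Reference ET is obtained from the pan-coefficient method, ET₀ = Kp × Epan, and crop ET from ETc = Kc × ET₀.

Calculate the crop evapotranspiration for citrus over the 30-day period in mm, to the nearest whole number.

ET₀ = 0.71 × 7.6 = 5.3960 mm/d
ETc = Kc × ET₀ = 0.66 × 5.3960 = 3.5614 mm/d
Over 30 days: 3.5614 × 30 = 106.842 mm

107 mm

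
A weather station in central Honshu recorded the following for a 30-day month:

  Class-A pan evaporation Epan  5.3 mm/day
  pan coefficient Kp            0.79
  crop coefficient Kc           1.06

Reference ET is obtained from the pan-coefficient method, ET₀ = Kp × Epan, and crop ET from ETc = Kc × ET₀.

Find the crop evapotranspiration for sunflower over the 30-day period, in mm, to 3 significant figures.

133 mm

ET₀ = 0.79 × 5.3 = 4.1870 mm/d
ETc = Kc × ET₀ = 1.06 × 4.1870 = 4.4382 mm/d
Over 30 days: 4.4382 × 30 = 133.146 mm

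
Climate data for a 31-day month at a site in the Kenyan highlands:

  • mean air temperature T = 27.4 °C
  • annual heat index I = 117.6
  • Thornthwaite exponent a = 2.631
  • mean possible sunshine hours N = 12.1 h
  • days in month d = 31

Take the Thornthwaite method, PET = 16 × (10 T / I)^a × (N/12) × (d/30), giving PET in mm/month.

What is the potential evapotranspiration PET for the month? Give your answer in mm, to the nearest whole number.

154 mm

10T/I = 10 × 27.4 / 117.6 = 2.3299
(10T/I)^a = 2.3299^2.631 = 9.2569
Uncorrected PET = 16 × 9.2569 = 148.110 mm
Correction = (N/12)(d/30) = (12.1/12)(31/30) = 1.0419
PET = 148.110 × 1.0419 = 154.316 mm/month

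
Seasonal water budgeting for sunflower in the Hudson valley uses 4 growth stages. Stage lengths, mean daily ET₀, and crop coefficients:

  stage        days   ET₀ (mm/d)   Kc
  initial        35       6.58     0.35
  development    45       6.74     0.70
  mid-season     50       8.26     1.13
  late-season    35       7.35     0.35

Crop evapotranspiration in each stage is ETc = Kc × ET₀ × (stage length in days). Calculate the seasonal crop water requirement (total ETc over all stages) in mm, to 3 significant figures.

initial: 0.35 × 6.58 × 35 = 80.61 mm
development: 0.70 × 6.74 × 45 = 212.31 mm
mid-season: 1.13 × 8.26 × 50 = 466.69 mm
late-season: 0.35 × 7.35 × 35 = 90.04 mm
Seasonal total = 849.65 mm

850 mm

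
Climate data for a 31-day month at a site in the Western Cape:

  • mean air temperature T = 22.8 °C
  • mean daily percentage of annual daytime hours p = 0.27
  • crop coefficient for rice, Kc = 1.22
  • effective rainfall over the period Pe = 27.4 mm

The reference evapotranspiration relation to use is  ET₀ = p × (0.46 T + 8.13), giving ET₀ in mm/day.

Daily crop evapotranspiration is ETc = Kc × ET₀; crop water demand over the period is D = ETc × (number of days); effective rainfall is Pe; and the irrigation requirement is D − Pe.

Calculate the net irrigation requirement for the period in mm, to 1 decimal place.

ET₀ = 0.27 × (0.46 × 22.8 + 8.13) = 0.27 × 18.618 = 5.0269 mm/d
ETc = Kc × ET₀ = 1.22 × 5.0269 = 6.1328 mm/d
Crop demand D = ETc × 31 d = 6.1328 × 31 = 190.117 mm
D − Pe = 190.117 − 27.4 = 162.717 mm

162.7 mm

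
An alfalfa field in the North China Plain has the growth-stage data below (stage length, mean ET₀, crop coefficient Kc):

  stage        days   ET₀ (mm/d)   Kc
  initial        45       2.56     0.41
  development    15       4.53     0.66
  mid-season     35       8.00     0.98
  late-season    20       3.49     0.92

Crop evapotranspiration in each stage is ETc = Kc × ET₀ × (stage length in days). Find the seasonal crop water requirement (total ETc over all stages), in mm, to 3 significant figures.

initial: 0.41 × 2.56 × 45 = 47.23 mm
development: 0.66 × 4.53 × 15 = 44.85 mm
mid-season: 0.98 × 8.00 × 35 = 274.40 mm
late-season: 0.92 × 3.49 × 20 = 64.22 mm
Seasonal total = 430.70 mm

431 mm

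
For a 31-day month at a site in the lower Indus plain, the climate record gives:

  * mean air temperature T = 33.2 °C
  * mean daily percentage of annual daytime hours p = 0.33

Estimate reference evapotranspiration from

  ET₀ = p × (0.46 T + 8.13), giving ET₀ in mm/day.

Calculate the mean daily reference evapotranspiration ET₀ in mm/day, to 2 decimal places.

7.72 mm/day

ET₀ = 0.33 × (0.46 × 33.2 + 8.13) = 0.33 × 23.402 = 7.7227 mm/d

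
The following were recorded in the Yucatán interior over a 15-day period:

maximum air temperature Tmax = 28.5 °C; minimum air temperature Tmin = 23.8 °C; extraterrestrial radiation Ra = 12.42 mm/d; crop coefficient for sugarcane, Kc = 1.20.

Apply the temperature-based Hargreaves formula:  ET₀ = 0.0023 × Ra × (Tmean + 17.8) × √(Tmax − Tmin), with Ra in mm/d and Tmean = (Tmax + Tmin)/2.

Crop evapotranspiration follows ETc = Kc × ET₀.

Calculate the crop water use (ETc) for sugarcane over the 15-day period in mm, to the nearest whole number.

Tmean = (28.5 + 23.8)/2 = 26.15 °C
ET₀ = 0.0023 × 12.42 × (26.15 + 17.8) × √4.7 = 0.0023 × 12.42 × 43.95 × 2.1679 = 2.7217 mm/d
ETc = Kc × ET₀ = 1.20 × 2.7217 = 3.2660 mm/d
Over 15 days: 3.2660 × 15 = 48.990 mm

49 mm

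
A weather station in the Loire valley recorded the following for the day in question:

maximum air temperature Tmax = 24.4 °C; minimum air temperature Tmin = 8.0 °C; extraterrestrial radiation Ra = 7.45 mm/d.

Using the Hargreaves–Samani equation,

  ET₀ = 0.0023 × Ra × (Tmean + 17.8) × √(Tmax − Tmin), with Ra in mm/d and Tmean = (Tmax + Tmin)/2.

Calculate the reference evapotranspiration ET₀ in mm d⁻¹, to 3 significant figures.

2.36 mm d⁻¹

Tmean = (24.4 + 8.0)/2 = 16.20 °C
ET₀ = 0.0023 × 7.45 × (16.20 + 17.8) × √16.4 = 0.0023 × 7.45 × 34.00 × 4.0497 = 2.3593 mm/d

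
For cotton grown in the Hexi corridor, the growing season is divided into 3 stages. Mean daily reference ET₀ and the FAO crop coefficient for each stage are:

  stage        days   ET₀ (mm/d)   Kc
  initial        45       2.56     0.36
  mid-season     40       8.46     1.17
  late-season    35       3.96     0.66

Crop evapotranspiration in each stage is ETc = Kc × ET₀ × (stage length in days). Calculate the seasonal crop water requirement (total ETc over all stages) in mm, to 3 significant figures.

529 mm

initial: 0.36 × 2.56 × 45 = 41.47 mm
mid-season: 1.17 × 8.46 × 40 = 395.93 mm
late-season: 0.66 × 3.96 × 35 = 91.48 mm
Seasonal total = 528.88 mm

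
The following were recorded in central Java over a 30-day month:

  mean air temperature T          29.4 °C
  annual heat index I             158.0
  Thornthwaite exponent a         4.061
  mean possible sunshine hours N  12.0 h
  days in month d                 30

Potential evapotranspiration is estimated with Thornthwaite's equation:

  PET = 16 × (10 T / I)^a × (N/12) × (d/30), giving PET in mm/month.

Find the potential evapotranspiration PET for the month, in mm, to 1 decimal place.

199.2 mm

10T/I = 10 × 29.4 / 158.0 = 1.8608
(10T/I)^a = 1.8608^4.061 = 12.4523
Uncorrected PET = 16 × 12.4523 = 199.237 mm
Correction = (N/12)(d/30) = (12.0/12)(30/30) = 1.0000
PET = 199.237 × 1.0000 = 199.237 mm/month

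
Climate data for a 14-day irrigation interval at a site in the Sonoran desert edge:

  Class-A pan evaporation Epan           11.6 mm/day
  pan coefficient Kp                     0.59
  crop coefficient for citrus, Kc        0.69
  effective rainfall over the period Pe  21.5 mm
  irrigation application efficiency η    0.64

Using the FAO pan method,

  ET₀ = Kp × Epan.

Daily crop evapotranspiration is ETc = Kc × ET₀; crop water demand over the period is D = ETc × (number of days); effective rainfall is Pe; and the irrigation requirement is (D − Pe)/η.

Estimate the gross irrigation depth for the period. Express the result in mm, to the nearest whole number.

70 mm

ET₀ = 0.59 × 11.6 = 6.8440 mm/d
ETc = Kc × ET₀ = 0.69 × 6.8440 = 4.7224 mm/d
Crop demand D = ETc × 14 d = 4.7224 × 14 = 66.114 mm
D − Pe = 66.114 − 21.5 = 44.614 mm
Gross irrigation = 44.614 / 0.64 = 69.709 mm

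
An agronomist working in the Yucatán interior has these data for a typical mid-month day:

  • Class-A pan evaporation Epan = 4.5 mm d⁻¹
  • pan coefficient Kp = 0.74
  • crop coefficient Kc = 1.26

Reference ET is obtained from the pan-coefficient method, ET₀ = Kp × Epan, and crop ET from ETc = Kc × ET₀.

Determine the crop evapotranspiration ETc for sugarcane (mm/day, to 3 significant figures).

4.20 mm/day

ET₀ = 0.74 × 4.5 = 3.3300 mm/d
ETc = Kc × ET₀ = 1.26 × 3.3300 = 4.1958 mm/d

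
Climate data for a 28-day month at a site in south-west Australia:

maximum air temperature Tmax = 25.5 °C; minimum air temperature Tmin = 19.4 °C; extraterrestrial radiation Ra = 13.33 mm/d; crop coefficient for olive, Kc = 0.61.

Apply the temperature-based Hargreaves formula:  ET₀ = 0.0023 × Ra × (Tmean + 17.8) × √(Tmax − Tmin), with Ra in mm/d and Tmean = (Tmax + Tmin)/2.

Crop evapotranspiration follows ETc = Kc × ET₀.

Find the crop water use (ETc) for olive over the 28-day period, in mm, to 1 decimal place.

52.1 mm

Tmean = (25.5 + 19.4)/2 = 22.45 °C
ET₀ = 0.0023 × 13.33 × (22.45 + 17.8) × √6.1 = 0.0023 × 13.33 × 40.25 × 2.4698 = 3.0478 mm/d
ETc = Kc × ET₀ = 0.61 × 3.0478 = 1.8592 mm/d
Over 28 days: 1.8592 × 28 = 52.058 mm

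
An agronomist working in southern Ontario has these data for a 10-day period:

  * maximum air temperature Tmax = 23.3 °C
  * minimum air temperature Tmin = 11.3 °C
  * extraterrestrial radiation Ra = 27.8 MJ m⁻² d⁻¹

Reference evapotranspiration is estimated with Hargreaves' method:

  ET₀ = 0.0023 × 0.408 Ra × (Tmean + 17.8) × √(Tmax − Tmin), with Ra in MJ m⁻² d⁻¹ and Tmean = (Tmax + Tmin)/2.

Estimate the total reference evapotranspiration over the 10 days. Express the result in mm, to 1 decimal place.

Tmean = (23.3 + 11.3)/2 = 17.30 °C
0.408 Ra = 0.408 × 27.8 = 11.3424 mm/d equivalent
ET₀ = 0.0023 × 11.3424 × (17.30 + 17.8) × √12.0 = 0.0023 × 11.3424 × 35.10 × 3.4641 = 3.1720 mm/d
Over 10 days: 3.1720 × 10 = 31.720 mm

31.7 mm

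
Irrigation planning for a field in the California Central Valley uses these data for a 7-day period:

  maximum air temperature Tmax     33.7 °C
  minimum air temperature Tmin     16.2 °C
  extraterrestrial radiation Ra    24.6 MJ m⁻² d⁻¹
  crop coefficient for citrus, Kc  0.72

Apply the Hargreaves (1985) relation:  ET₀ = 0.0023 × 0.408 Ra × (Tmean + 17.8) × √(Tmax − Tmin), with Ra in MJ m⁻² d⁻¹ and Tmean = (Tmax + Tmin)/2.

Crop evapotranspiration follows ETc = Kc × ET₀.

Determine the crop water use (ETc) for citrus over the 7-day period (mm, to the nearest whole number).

Tmean = (33.7 + 16.2)/2 = 24.95 °C
0.408 Ra = 0.408 × 24.6 = 10.0368 mm/d equivalent
ET₀ = 0.0023 × 10.0368 × (24.95 + 17.8) × √17.5 = 0.0023 × 10.0368 × 42.75 × 4.1833 = 4.1284 mm/d
ETc = Kc × ET₀ = 0.72 × 4.1284 = 2.9724 mm/d
Over 7 days: 2.9724 × 7 = 20.807 mm

21 mm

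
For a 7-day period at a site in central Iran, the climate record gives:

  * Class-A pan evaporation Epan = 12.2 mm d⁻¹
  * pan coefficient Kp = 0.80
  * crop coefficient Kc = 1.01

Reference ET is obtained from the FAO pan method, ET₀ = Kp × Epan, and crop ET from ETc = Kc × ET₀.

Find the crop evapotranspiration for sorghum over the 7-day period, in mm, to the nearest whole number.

ET₀ = 0.80 × 12.2 = 9.7600 mm/d
ETc = Kc × ET₀ = 1.01 × 9.7600 = 9.8576 mm/d
Over 7 days: 9.8576 × 7 = 69.003 mm

69 mm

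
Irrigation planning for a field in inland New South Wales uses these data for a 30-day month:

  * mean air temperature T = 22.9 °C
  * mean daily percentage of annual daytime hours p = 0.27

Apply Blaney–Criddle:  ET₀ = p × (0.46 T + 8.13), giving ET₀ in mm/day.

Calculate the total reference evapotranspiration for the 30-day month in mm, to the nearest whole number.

ET₀ = 0.27 × (0.46 × 22.9 + 8.13) = 0.27 × 18.664 = 5.0393 mm/d
Monthly total = 5.0393 × 30 = 151.179 mm

151 mm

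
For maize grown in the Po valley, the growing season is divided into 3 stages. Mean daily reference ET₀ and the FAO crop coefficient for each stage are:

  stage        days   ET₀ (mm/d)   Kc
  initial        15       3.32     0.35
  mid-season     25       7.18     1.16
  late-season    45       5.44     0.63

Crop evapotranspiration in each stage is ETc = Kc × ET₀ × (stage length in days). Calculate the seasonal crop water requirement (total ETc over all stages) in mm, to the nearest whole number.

380 mm

initial: 0.35 × 3.32 × 15 = 17.43 mm
mid-season: 1.16 × 7.18 × 25 = 208.22 mm
late-season: 0.63 × 5.44 × 45 = 154.22 mm
Seasonal total = 379.87 mm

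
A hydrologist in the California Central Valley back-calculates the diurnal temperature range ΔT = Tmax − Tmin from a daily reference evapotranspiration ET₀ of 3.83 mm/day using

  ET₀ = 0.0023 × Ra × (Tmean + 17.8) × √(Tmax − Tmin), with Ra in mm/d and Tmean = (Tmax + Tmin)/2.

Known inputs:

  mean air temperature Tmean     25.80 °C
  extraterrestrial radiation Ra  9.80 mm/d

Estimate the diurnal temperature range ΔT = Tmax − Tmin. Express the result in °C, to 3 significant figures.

15.2 °C

√ΔT = ET₀ / [0.0023 × Ra × (Tmean+17.8)] = 3.83 / (0.0023 × 9.80 × 43.60) = 3.8973
ΔT = 3.8973² = 15.189 °C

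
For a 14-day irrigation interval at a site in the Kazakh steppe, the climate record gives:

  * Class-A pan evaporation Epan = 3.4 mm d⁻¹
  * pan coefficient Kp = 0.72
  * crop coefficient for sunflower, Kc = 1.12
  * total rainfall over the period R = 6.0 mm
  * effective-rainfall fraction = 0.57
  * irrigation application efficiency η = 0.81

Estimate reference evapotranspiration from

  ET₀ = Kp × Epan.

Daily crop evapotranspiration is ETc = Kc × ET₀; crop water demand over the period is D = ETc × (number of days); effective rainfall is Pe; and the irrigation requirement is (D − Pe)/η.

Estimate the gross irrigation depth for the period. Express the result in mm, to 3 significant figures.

43.2 mm

ET₀ = 0.72 × 3.4 = 2.4480 mm/d
ETc = Kc × ET₀ = 1.12 × 2.4480 = 2.7418 mm/d
Crop demand D = ETc × 14 d = 2.7418 × 14 = 38.385 mm
Pe = 0.57 × 6.0 = 3.420 mm
D − Pe = 38.385 − 3.420 = 34.965 mm
Gross irrigation = 34.965 / 0.81 = 43.167 mm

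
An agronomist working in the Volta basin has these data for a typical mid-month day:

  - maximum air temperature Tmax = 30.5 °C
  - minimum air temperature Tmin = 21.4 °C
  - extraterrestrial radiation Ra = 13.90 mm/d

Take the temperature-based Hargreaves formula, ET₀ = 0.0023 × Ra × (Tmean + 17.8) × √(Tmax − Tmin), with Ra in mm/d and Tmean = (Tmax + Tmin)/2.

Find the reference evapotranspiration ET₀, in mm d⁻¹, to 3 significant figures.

Tmean = (30.5 + 21.4)/2 = 25.95 °C
ET₀ = 0.0023 × 13.90 × (25.95 + 17.8) × √9.1 = 0.0023 × 13.90 × 43.75 × 3.0166 = 4.2193 mm/d

4.22 mm d⁻¹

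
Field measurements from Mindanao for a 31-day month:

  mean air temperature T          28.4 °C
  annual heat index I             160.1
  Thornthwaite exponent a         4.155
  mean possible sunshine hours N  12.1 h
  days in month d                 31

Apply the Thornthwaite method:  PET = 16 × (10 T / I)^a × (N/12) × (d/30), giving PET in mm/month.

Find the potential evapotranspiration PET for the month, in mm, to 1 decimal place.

180.4 mm

10T/I = 10 × 28.4 / 160.1 = 1.7739
(10T/I)^a = 1.7739^4.155 = 10.8218
Uncorrected PET = 16 × 10.8218 = 173.149 mm
Correction = (N/12)(d/30) = (12.1/12)(31/30) = 1.0419
PET = 173.149 × 1.0419 = 180.404 mm/month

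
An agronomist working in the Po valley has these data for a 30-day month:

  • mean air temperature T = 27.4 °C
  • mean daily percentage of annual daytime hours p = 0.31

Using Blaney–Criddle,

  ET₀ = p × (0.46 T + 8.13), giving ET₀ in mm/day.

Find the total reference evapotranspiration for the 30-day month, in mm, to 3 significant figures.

193 mm

ET₀ = 0.31 × (0.46 × 27.4 + 8.13) = 0.31 × 20.734 = 6.4275 mm/d
Monthly total = 6.4275 × 30 = 192.825 mm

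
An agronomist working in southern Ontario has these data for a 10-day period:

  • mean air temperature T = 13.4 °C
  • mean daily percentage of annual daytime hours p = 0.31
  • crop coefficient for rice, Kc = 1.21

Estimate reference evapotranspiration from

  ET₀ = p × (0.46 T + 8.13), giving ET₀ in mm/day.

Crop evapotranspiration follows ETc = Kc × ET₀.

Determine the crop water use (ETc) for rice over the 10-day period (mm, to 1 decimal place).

53.6 mm

ET₀ = 0.31 × (0.46 × 13.4 + 8.13) = 0.31 × 14.294 = 4.4311 mm/d
ETc = Kc × ET₀ = 1.21 × 4.4311 = 5.3616 mm/d
Over 10 days: 5.3616 × 10 = 53.616 mm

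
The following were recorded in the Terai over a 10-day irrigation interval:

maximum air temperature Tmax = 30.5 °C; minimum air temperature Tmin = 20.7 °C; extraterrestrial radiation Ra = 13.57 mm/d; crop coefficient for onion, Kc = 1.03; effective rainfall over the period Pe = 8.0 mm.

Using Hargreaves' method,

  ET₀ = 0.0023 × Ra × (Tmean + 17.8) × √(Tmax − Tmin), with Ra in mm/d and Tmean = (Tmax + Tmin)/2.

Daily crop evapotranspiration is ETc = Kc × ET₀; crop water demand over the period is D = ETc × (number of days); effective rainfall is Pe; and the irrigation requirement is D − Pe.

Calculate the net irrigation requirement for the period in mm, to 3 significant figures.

Tmean = (30.5 + 20.7)/2 = 25.60 °C
ET₀ = 0.0023 × 13.57 × (25.60 + 17.8) × √9.8 = 0.0023 × 13.57 × 43.40 × 3.1305 = 4.2404 mm/d
ETc = Kc × ET₀ = 1.03 × 4.2404 = 4.3676 mm/d
Crop demand D = ETc × 10 d = 4.3676 × 10 = 43.676 mm
D − Pe = 43.676 − 8.0 = 35.676 mm

35.7 mm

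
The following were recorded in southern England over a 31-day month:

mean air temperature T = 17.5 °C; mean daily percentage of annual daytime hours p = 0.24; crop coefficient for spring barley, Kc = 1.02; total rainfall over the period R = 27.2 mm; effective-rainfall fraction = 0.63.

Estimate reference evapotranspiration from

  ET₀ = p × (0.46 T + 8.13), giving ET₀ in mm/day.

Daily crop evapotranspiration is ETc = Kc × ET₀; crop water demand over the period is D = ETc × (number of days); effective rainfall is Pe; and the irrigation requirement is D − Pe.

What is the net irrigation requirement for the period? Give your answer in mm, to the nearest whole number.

106 mm

ET₀ = 0.24 × (0.46 × 17.5 + 8.13) = 0.24 × 16.180 = 3.8832 mm/d
ETc = Kc × ET₀ = 1.02 × 3.8832 = 3.9609 mm/d
Crop demand D = ETc × 31 d = 3.9609 × 31 = 122.788 mm
Pe = 0.63 × 27.2 = 17.136 mm
D − Pe = 122.788 − 17.136 = 105.652 mm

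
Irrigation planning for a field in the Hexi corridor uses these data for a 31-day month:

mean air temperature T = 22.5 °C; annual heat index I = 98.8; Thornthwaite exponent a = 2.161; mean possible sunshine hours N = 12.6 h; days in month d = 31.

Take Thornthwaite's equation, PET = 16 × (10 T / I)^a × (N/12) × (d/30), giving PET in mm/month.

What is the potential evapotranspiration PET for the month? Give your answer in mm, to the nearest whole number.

10T/I = 10 × 22.5 / 98.8 = 2.2773
(10T/I)^a = 2.2773^2.161 = 5.9209
Uncorrected PET = 16 × 5.9209 = 94.734 mm
Correction = (N/12)(d/30) = (12.6/12)(31/30) = 1.0850
PET = 94.734 × 1.0850 = 102.786 mm/month

103 mm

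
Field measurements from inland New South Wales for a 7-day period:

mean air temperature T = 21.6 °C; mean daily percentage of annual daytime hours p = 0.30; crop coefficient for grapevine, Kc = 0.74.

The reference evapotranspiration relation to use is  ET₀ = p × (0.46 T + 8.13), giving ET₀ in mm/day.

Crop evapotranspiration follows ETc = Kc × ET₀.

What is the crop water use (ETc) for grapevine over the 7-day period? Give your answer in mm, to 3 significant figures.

ET₀ = 0.30 × (0.46 × 21.6 + 8.13) = 0.30 × 18.066 = 5.4198 mm/d
ETc = Kc × ET₀ = 0.74 × 5.4198 = 4.0107 mm/d
Over 7 days: 4.0107 × 7 = 28.075 mm

28.1 mm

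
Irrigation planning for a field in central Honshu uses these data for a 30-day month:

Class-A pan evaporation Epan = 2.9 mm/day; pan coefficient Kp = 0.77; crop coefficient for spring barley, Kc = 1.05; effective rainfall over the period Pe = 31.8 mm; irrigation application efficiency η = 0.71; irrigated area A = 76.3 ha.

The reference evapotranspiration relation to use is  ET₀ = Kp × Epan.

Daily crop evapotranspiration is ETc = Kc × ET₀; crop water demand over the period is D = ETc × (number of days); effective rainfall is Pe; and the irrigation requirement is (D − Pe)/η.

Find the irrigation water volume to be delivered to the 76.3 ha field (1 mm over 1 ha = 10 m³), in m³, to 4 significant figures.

ET₀ = 0.77 × 2.9 = 2.2330 mm/d
ETc = Kc × ET₀ = 1.05 × 2.2330 = 2.3447 mm/d
Crop demand D = ETc × 30 d = 2.3447 × 30 = 70.341 mm
D − Pe = 70.341 − 31.8 = 38.541 mm
Gross irrigation = 38.541 / 0.71 = 54.283 mm
Volume = 54.283 mm × 76.3 ha × 10 = 41417.9 m³

41420 m³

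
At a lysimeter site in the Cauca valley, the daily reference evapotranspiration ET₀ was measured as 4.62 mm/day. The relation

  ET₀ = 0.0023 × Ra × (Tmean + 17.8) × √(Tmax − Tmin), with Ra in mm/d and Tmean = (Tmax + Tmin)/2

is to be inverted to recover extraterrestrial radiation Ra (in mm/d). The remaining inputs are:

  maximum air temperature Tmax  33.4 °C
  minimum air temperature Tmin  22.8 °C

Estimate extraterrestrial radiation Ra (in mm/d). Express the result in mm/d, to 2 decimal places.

13.44 mm/d

Tmean = 28.10 °C; √ΔT = 3.2558
Ra = ET₀ / [0.0023 × (Tmean+17.8) × √ΔT] = 4.62 / (0.0023 × 45.90 × 3.2558) = 13.441 mm/d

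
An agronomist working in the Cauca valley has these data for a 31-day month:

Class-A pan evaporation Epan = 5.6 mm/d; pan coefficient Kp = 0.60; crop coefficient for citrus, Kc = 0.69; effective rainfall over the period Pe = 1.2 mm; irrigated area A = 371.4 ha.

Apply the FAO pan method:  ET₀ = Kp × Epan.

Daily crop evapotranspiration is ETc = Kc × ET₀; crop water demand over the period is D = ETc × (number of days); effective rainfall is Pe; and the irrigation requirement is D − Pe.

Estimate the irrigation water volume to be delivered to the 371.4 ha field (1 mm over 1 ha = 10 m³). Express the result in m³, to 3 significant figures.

ET₀ = 0.60 × 5.6 = 3.3600 mm/d
ETc = Kc × ET₀ = 0.69 × 3.3600 = 2.3184 mm/d
Crop demand D = ETc × 31 d = 2.3184 × 31 = 71.870 mm
D − Pe = 71.870 − 1.2 = 70.670 mm
Volume = 70.670 mm × 371.4 ha × 10 = 262468.4 m³

262000 m³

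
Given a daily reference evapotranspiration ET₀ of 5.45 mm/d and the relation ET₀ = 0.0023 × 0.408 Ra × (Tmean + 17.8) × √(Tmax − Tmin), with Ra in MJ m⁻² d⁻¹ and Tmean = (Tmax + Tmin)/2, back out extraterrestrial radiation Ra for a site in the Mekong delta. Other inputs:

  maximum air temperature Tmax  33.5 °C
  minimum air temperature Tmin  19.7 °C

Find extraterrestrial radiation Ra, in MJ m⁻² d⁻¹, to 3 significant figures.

35.2 MJ m⁻² d⁻¹

Tmean = (33.5+19.7)/2 = 26.60 °C; ΔT = 13.8
Ra = ET₀ / [0.0023 × 0.408 × (Tmean+17.8) × √ΔT]
   = 5.45 / (0.0023 × 0.408 × 44.40 × 3.7148) = 35.212 MJ m⁻² d⁻¹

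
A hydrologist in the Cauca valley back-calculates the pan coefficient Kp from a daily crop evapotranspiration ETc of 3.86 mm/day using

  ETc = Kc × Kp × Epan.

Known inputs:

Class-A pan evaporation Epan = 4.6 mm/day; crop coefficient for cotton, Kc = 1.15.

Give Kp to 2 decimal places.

0.73

ETc = Kc × Kp × Epan  ⇒  Kp = ETc / (Kc × Epan)
Kp = 3.86 / (1.15 × 4.6) = 3.86 / 5.290 = 0.7297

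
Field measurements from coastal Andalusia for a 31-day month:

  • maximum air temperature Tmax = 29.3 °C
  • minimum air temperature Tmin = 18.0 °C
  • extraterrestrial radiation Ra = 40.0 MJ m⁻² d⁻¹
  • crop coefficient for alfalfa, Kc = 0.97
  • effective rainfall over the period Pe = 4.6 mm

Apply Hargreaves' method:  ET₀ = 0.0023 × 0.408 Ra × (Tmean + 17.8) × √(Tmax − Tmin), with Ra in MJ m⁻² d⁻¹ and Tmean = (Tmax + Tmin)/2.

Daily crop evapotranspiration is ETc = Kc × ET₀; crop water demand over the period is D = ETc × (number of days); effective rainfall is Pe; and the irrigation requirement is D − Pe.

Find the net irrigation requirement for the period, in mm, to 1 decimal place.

152.7 mm

Tmean = (29.3 + 18.0)/2 = 23.65 °C
0.408 Ra = 0.408 × 40.0 = 16.3200 mm/d equivalent
ET₀ = 0.0023 × 16.3200 × (23.65 + 17.8) × √11.3 = 0.0023 × 16.3200 × 41.45 × 3.3615 = 5.2300 mm/d
ETc = Kc × ET₀ = 0.97 × 5.2300 = 5.0731 mm/d
Crop demand D = ETc × 31 d = 5.0731 × 31 = 157.266 mm
D − Pe = 157.266 − 4.6 = 152.666 mm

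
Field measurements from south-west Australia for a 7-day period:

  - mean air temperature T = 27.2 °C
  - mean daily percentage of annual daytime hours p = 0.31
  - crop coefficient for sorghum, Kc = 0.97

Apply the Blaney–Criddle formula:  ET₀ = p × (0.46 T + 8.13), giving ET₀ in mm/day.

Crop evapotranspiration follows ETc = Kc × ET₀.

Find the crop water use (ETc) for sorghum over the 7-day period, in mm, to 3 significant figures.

ET₀ = 0.31 × (0.46 × 27.2 + 8.13) = 0.31 × 20.642 = 6.3990 mm/d
ETc = Kc × ET₀ = 0.97 × 6.3990 = 6.2070 mm/d
Over 7 days: 6.2070 × 7 = 43.449 mm

43.4 mm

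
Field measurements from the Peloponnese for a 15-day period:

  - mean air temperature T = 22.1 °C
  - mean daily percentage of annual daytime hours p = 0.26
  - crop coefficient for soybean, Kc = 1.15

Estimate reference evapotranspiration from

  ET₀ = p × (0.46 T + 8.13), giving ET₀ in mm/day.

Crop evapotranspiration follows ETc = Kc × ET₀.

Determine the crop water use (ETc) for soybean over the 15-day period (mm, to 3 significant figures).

82.1 mm

ET₀ = 0.26 × (0.46 × 22.1 + 8.13) = 0.26 × 18.296 = 4.7570 mm/d
ETc = Kc × ET₀ = 1.15 × 4.7570 = 5.4706 mm/d
Over 15 days: 5.4706 × 15 = 82.059 mm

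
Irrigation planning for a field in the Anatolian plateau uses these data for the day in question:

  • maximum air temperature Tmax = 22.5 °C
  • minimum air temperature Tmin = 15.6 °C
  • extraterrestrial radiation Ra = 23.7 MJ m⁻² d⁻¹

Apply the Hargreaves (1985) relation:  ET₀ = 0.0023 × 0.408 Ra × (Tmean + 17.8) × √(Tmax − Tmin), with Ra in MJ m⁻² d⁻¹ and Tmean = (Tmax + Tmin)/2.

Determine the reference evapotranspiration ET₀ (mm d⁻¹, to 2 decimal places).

Tmean = (22.5 + 15.6)/2 = 19.05 °C
0.408 Ra = 0.408 × 23.7 = 9.6696 mm/d equivalent
ET₀ = 0.0023 × 9.6696 × (19.05 + 17.8) × √6.9 = 0.0023 × 9.6696 × 36.85 × 2.6268 = 2.1528 mm/d

2.15 mm d⁻¹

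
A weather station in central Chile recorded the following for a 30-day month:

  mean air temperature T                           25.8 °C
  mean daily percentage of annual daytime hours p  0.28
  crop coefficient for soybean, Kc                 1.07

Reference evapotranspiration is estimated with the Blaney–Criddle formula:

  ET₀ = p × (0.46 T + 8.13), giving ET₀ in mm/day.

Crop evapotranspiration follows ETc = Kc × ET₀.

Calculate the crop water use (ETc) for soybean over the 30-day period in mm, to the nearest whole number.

ET₀ = 0.28 × (0.46 × 25.8 + 8.13) = 0.28 × 19.998 = 5.5994 mm/d
ETc = Kc × ET₀ = 1.07 × 5.5994 = 5.9914 mm/d
Over 30 days: 5.9914 × 30 = 179.742 mm

180 mm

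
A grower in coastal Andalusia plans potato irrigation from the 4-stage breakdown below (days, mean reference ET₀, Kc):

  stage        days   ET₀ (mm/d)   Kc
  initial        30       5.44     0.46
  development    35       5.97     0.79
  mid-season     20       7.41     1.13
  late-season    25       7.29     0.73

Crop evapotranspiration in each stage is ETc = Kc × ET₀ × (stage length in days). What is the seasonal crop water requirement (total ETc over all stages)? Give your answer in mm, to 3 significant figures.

initial: 0.46 × 5.44 × 30 = 75.07 mm
development: 0.79 × 5.97 × 35 = 165.07 mm
mid-season: 1.13 × 7.41 × 20 = 167.47 mm
late-season: 0.73 × 7.29 × 25 = 133.04 mm
Seasonal total = 540.65 mm

541 mm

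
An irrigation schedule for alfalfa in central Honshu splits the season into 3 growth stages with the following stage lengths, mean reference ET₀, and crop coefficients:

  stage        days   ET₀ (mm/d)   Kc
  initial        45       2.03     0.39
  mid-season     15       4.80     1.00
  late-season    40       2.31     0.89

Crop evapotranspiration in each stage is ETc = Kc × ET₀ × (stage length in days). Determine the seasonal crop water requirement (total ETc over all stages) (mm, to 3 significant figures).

initial: 0.39 × 2.03 × 45 = 35.63 mm
mid-season: 1.00 × 4.80 × 15 = 72.00 mm
late-season: 0.89 × 2.31 × 40 = 82.24 mm
Seasonal total = 189.87 mm

190 mm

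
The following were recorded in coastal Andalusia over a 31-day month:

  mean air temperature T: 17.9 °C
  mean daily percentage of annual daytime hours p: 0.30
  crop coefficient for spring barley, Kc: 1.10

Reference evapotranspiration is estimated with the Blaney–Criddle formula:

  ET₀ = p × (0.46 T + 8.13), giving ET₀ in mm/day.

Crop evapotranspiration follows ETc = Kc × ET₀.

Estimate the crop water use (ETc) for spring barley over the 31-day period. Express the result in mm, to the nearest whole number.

167 mm

ET₀ = 0.30 × (0.46 × 17.9 + 8.13) = 0.30 × 16.364 = 4.9092 mm/d
ETc = Kc × ET₀ = 1.10 × 4.9092 = 5.4001 mm/d
Over 31 days: 5.4001 × 31 = 167.403 mm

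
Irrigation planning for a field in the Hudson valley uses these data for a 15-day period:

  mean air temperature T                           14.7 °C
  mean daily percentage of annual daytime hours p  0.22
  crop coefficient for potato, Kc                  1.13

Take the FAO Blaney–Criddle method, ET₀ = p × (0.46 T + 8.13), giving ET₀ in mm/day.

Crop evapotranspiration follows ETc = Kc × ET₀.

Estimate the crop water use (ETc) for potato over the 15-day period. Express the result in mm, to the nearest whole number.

56 mm

ET₀ = 0.22 × (0.46 × 14.7 + 8.13) = 0.22 × 14.892 = 3.2762 mm/d
ETc = Kc × ET₀ = 1.13 × 3.2762 = 3.7021 mm/d
Over 15 days: 3.7021 × 15 = 55.532 mm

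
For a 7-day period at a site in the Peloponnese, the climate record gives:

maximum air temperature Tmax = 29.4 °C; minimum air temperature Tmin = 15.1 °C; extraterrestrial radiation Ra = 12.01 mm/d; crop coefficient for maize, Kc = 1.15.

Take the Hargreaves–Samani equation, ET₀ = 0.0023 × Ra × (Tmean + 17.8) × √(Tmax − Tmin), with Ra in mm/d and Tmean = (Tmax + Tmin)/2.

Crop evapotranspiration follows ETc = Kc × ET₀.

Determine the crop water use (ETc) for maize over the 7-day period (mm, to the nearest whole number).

34 mm

Tmean = (29.4 + 15.1)/2 = 22.25 °C
ET₀ = 0.0023 × 12.01 × (22.25 + 17.8) × √14.3 = 0.0023 × 12.01 × 40.05 × 3.7815 = 4.1835 mm/d
ETc = Kc × ET₀ = 1.15 × 4.1835 = 4.8110 mm/d
Over 7 days: 4.8110 × 7 = 33.677 mm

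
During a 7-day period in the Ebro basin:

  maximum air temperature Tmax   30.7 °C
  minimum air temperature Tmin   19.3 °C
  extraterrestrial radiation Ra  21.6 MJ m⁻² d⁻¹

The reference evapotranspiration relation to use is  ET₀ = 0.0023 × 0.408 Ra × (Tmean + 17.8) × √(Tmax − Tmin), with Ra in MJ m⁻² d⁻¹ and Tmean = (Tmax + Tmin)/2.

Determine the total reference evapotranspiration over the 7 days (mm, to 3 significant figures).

Tmean = (30.7 + 19.3)/2 = 25.00 °C
0.408 Ra = 0.408 × 21.6 = 8.8128 mm/d equivalent
ET₀ = 0.0023 × 8.8128 × (25.00 + 17.8) × √11.4 = 0.0023 × 8.8128 × 42.80 × 3.3764 = 2.9291 mm/d
Over 7 days: 2.9291 × 7 = 20.504 mm

20.5 mm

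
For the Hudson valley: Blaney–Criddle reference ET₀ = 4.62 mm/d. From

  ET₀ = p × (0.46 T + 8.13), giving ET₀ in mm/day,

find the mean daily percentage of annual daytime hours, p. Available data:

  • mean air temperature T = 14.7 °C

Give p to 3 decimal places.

p = ET₀ / (0.46 T + 8.13) = 4.62 / (0.46 × 14.7 + 8.13) = 4.62 / 14.892 = 0.3102

0.310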